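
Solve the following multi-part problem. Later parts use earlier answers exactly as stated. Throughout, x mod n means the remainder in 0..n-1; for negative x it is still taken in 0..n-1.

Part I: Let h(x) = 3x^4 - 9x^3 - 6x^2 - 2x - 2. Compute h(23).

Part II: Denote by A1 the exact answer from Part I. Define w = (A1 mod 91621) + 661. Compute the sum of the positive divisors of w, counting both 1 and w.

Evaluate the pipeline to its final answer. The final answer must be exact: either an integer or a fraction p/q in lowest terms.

275184

Part I: 3*(23)^4 - 9*(23)^3 - 6*(23)^2 - 2*(23)^1 - 2 = (839523) + (-109503) + (-3174) + (-46) + (-2) = 726798; answer 726798
Part II: A1 = 726798; w = 86112; 86112 = 2^5 * 3^2 * 13 * 23; sigma = (1 + 2 + 4 + 8 + 16 + 32) * (1 + 3 + 9) * (1 + 13) * (1 + 23) = 63 * 13 * 14 * 24 = 275184; answer 275184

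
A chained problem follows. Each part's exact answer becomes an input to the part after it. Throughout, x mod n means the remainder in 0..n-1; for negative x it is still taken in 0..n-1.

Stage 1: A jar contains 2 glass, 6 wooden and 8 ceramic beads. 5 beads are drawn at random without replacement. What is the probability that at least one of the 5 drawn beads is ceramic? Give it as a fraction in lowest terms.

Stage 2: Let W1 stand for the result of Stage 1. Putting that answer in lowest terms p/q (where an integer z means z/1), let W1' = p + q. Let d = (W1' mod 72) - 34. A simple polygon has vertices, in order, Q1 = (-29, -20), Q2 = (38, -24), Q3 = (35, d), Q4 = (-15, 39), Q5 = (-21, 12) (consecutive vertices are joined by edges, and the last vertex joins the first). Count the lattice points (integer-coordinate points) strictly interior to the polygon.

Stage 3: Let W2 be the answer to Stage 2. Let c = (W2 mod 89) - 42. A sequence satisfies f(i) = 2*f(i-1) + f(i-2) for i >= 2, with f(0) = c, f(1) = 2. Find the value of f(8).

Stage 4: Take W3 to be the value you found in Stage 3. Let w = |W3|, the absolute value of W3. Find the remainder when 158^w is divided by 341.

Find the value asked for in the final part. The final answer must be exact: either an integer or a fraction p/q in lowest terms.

Stage 1: total draws C(16,5) = 4368; complement C(8,5) = 56; favorable 4368 - 56 = 4312; P = 77/78; answer 77/78
Stage 2: W1 = 77/78; threaded value p + q = 155; d = -23; cross terms: (-29*-24 - 38*-20)=1456, (38*-23 - 35*-24)=-34, (35*39 - -15*-23)=1020, (-15*12 - -21*39)=639, (-21*-20 - -29*12)=768; twice the area = |3849| = 3849; area = 3849/2; boundary points = 1 + 1 + 2 + 3 + 8 = 15; strictly interior points = area - boundary/2 + 1 = 1918; answer 1918
Stage 3: W2 = 1918; c = 7; f(2) = 2*(2) + 1*(7) = 11; iterating: f(2)=11, f(3)=24, f(4)=59, f(5)=142, f(6)=343, f(7)=828, f(8)=1999; answer 1999
Stage 4: W3 = 1999; w = 1999; squarings mod 341: 158^1=158, 158^2=71, 158^4=267, 158^8=20, 158^16=59, 158^32=71, 158^64=267, 158^128=20, 158^256=59, 158^512=71, 158^1024=267; 158^1999 = 158^1 * 158^2 * 158^4 * 158^8 * 158^64 * 158^128 * 158^256 * 158^512 * 158^1024 = 322 (mod 341); answer 322

322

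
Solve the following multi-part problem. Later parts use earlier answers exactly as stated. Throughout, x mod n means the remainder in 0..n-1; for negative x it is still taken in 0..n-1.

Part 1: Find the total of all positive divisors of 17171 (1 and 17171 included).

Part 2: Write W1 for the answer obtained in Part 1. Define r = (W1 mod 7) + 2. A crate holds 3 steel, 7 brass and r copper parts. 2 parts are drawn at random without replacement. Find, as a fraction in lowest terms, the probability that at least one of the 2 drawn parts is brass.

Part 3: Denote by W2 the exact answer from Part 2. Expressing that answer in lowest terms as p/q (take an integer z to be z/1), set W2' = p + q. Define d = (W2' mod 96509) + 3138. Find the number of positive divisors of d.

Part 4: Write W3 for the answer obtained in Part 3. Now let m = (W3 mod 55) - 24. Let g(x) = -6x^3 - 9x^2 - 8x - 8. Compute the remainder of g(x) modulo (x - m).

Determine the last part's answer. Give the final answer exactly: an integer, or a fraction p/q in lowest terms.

44552

Part 1: 17171 = 7 * 11 * 223; sigma = (1 + 7) * (1 + 11) * (1 + 223) = 8 * 12 * 224 = 21504; answer 21504
Part 2: W1 = 21504; r = 2; total draws C(12,2) = 66; complement C(5,2) = 10; favorable 66 - 10 = 56; P = 28/33; answer 28/33
Part 3: W2 = 28/33; threaded value p + q = 61; d = 3199; 3199 = 7 * 457; number of divisors = (1+1) * (1+1) = 4; answer 4
Part 4: W3 = 4; m = -20; remainder = value at the root: -6*(-20)^3 - 9*(-20)^2 - 8*(-20)^1 - 8 = (48000) + (-3600) + (160) + (-8) = 44552; answer 44552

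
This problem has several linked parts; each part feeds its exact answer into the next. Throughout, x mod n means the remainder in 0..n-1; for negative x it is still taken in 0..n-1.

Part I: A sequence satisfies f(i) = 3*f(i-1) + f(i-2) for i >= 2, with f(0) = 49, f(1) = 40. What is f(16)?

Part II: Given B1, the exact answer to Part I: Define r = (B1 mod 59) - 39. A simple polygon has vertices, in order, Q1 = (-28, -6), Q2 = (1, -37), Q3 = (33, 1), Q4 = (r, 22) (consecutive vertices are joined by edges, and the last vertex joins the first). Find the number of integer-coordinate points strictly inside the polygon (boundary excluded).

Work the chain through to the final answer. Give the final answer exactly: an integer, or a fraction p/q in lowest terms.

Part I: f(2) = 3*(40) + 1*(49) = 169; iterating: f(2)=169, f(3)=547, f(4)=1810, f(5)=5977, f(6)=19741, f(7)=65200, f(8)=215341, f(9)=711223, f(10)=2349010, f(11)=7758253, f(12)=25623769, f(13)=84629560, f(14)=279512449, f(15)=923166907, f(16)=3049013170; answer 3049013170
Part II: B1 = 3049013170; r = -20; cross terms: (-28*-37 - 1*-6)=1042, (1*1 - 33*-37)=1222, (33*22 - -20*1)=746, (-20*-6 - -28*22)=736; twice the area = |3746| = 3746; area = 1873; boundary points = 1 + 2 + 1 + 4 = 8; strictly interior points = area - boundary/2 + 1 = 1870; answer 1870

1870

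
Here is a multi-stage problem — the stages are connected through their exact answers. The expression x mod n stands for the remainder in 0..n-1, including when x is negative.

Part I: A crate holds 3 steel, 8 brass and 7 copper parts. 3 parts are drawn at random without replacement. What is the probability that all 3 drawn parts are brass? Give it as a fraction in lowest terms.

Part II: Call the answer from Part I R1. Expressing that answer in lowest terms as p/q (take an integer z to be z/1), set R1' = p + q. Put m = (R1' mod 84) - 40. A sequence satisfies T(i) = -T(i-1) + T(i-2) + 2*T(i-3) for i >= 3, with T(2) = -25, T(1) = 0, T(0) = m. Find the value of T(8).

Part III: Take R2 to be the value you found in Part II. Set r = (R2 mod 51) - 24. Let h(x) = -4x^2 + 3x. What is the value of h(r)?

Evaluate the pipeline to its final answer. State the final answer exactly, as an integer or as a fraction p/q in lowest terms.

Part I: total draws C(18,3) = 816; favorable C(8,3) = 56; P = 7/102; answer 7/102
Part II: R1 = 7/102; threaded value p + q = 109; m = -15; T(3) = -1*(-25) + 1*(0) + 2*(-15) = -5; iterating: T(3)=-5, T(4)=-20, T(5)=-35, T(6)=5, T(7)=-80, T(8)=15; answer 15
Part III: R2 = 15; r = -9; -4*(-9)^2 + 3*(-9)^1 = (-324) + (-27) = -351; answer -351

-351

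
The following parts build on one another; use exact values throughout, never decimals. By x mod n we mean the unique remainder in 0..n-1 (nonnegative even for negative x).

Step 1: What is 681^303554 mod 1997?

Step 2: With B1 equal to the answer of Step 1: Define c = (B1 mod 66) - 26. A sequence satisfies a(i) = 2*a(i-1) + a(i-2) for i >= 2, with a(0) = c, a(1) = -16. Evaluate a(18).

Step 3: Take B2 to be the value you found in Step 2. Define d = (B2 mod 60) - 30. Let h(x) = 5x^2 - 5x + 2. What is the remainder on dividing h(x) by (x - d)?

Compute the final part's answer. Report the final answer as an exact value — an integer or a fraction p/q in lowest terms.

1202

Step 1: squarings mod 1997: 681^1=681, 681^2=457, 681^4=1161, 681^8=1943, 681^16=919, 681^32=1827, 681^64=942, 681^128=696, 681^256=1142, 681^512=123, 681^1024=1150, 681^2048=486, 681^4096=550, 681^8192=953, 681^16384=1571, 681^32768=1746, 681^65536=1094, 681^131072=633, 681^262144=1289; 681^303554 = 681^2 * 681^64 * 681^128 * 681^256 * 681^8192 * 681^32768 * 681^262144 = 529 (mod 1997); answer 529
Step 2: B1 = 529; c = -25; a(2) = 2*(-16) + 1*(-25) = -57; iterating: a(2)=-57, a(3)=-130, a(4)=-317, a(5)=-764, a(6)=-1845, a(7)=-4454, a(8)=-10753, a(9)=-25960, a(10)=-62673, a(11)=-151306, a(12)=-365285, a(13)=-881876, a(14)=-2129037, a(15)=-5139950, a(16)=-12408937, a(17)=-29957824, a(18)=-72324585; answer -72324585
Step 3: B2 = -72324585; d = -15; remainder = value at the root: 5*(-15)^2 - 5*(-15)^1 + 2 = (1125) + (75) + (2) = 1202; answer 1202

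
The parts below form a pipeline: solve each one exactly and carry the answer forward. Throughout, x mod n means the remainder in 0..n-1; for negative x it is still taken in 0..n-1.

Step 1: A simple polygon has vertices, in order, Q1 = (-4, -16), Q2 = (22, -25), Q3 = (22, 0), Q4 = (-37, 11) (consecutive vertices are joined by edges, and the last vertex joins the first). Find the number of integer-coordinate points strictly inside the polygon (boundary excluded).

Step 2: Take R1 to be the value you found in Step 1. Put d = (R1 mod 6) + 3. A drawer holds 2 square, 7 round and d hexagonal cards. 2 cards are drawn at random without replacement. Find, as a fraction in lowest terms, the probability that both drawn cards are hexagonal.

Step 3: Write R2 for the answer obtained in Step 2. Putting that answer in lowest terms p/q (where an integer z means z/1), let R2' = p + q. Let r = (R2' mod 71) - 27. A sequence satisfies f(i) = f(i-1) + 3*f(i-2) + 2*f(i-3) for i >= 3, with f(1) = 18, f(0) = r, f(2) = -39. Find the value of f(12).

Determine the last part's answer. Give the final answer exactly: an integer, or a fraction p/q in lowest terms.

Step 1: cross terms: (-4*-25 - 22*-16)=452, (22*0 - 22*-25)=550, (22*11 - -37*0)=242, (-37*-16 - -4*11)=636; twice the area = |1880| = 1880; area = 940; boundary points = 1 + 25 + 1 + 3 = 30; strictly interior points = area - boundary/2 + 1 = 926; answer 926
Step 2: R1 = 926; d = 5; total draws C(14,2) = 91; favorable C(5,2) = 10; P = 10/91; answer 10/91
Step 3: R2 = 10/91; threaded value p + q = 101; r = 3; f(3) = 1*(-39) + 3*(18) + 2*(3) = 21; iterating: f(3)=21, f(4)=-60, f(5)=-75, f(6)=-213, f(7)=-558, f(8)=-1347, f(9)=-3447, f(10)=-8604, f(11)=-21639, f(12)=-54345; answer -54345

-54345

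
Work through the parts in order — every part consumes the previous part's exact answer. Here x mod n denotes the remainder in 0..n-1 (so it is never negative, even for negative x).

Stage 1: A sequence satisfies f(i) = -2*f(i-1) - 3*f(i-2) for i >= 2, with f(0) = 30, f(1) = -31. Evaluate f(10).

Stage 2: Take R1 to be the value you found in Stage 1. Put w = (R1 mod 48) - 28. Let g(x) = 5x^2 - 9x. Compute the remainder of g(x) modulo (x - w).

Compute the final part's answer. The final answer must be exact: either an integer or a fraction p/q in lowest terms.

1136

Stage 1: f(2) = -2*(-31) - 3*(30) = -28; iterating: f(2)=-28, f(3)=149, f(4)=-214, f(5)=-19, f(6)=680, f(7)=-1303, f(8)=566, f(9)=2777, f(10)=-7252; answer -7252
Stage 2: R1 = -7252; w = 16; remainder = value at the root: 5*(16)^2 - 9*(16)^1 = (1280) + (-144) = 1136; answer 1136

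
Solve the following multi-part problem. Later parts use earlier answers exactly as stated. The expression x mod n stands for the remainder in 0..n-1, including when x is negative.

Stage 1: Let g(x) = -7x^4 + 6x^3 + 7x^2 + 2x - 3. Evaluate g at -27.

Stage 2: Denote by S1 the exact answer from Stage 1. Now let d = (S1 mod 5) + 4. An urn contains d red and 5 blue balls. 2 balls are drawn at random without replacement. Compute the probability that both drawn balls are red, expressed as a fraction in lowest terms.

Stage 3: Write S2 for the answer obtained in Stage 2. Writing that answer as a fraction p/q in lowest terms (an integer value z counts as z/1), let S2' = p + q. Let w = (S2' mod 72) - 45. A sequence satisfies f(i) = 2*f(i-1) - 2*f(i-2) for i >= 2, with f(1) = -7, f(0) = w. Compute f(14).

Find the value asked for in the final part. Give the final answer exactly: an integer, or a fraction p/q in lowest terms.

Stage 1: -7*(-27)^4 + 6*(-27)^3 + 7*(-27)^2 + 2*(-27)^1 - 3 = (-3720087) + (-118098) + (5103) + (-54) + (-3) = -3833139; answer -3833139
Stage 2: S1 = -3833139; d = 5; total draws C(10,2) = 45; favorable C(5,2) = 10; P = 2/9; answer 2/9
Stage 3: S2 = 2/9; threaded value p + q = 11; w = -34; f(2) = 2*(-7) - 2*(-34) = 54; iterating: f(2)=54, f(3)=122, f(4)=136, f(5)=28, f(6)=-216, f(7)=-488, f(8)=-544, f(9)=-112, f(10)=864, f(11)=1952, f(12)=2176, f(13)=448, f(14)=-3456; answer -3456

-3456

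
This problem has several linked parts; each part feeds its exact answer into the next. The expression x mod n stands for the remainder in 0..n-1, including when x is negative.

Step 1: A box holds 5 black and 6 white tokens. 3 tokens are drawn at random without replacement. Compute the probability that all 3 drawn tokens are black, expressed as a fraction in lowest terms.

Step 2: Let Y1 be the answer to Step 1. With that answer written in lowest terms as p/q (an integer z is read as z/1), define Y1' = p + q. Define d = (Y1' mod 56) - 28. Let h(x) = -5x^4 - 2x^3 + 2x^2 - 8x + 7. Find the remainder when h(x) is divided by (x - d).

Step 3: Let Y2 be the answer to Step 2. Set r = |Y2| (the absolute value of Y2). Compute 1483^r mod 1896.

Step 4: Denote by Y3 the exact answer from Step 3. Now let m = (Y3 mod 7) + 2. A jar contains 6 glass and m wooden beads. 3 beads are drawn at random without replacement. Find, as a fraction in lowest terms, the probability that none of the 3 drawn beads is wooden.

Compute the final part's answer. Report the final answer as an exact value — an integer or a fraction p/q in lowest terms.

Step 1: total draws C(11,3) = 165; favorable C(5,3) = 10; P = 2/33; answer 2/33
Step 2: Y1 = 2/33; threaded value p + q = 35; d = 7; remainder = value at the root: -5*(7)^4 - 2*(7)^3 + 2*(7)^2 - 8*(7)^1 + 7 = (-12005) + (-686) + (98) + (-56) + (7) = -12642; answer -12642
Step 3: Y2 = -12642; r = 12642; squarings mod 1896: 1483^1=1483, 1483^2=1825, 1483^4=1249, 1483^8=1489, 1483^16=697, 1483^32=433, 1483^64=1681, 1483^128=721, 1483^256=337, 1483^512=1705, 1483^1024=457, 1483^2048=289, 1483^4096=97, 1483^8192=1825; 1483^12642 = 1483^2 * 1483^32 * 1483^64 * 1483^256 * 1483^4096 * 1483^8192 = 433 (mod 1896); answer 433
Step 4: Y3 = 433; m = 8; total draws C(14,3) = 364; favorable C(6,3) = 20; P = 5/91; answer 5/91

5/91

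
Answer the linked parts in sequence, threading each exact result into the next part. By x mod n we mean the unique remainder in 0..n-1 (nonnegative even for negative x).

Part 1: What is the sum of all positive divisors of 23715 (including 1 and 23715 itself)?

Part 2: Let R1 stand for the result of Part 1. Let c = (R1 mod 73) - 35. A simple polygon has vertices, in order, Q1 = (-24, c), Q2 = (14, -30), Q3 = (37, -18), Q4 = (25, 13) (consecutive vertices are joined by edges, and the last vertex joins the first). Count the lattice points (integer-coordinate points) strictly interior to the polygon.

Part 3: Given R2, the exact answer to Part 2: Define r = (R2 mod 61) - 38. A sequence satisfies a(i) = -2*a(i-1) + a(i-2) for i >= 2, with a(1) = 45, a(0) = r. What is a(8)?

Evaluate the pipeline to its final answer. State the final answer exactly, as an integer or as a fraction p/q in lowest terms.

-15318

Part 1: 23715 = 3^2 * 5 * 17 * 31; sigma = (1 + 3 + 9) * (1 + 5) * (1 + 17) * (1 + 31) = 13 * 6 * 18 * 32 = 44928; answer 44928
Part 2: R1 = 44928; c = -2; cross terms: (-24*-30 - 14*-2)=748, (14*-18 - 37*-30)=858, (37*13 - 25*-18)=931, (25*-2 - -24*13)=262; twice the area = |2799| = 2799; area = 2799/2; boundary points = 2 + 1 + 1 + 1 = 5; strictly interior points = area - boundary/2 + 1 = 1398; answer 1398
Part 3: R2 = 1398; r = 18; a(2) = -2*(45) + 1*(18) = -72; iterating: a(2)=-72, a(3)=189, a(4)=-450, a(5)=1089, a(6)=-2628, a(7)=6345, a(8)=-15318; answer -15318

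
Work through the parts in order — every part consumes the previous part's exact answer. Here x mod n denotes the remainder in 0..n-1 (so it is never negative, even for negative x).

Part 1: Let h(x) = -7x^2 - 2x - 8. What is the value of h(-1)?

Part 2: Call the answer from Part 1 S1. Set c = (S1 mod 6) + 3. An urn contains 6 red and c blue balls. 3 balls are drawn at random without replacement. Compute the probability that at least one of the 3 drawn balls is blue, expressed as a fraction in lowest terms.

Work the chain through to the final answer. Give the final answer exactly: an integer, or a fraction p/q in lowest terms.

Part 1: -7*(-1)^2 - 2*(-1)^1 - 8 = (-7) + (2) + (-8) = -13; answer -13
Part 2: S1 = -13; c = 8; total draws C(14,3) = 364; complement C(6,3) = 20; favorable 364 - 20 = 344; P = 86/91; answer 86/91

86/91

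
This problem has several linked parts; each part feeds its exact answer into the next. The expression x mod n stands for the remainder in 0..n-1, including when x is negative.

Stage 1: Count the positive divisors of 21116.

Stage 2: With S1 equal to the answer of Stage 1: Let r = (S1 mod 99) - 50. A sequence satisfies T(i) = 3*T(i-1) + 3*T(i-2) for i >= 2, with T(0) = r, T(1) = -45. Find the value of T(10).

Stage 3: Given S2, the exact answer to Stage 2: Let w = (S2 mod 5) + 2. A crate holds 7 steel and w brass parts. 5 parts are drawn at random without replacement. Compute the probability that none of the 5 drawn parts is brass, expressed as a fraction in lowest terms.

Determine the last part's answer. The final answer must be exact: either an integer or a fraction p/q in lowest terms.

7/264

Stage 1: 21116 = 2^2 * 5279; number of divisors = (2+1) * (1+1) = 6; answer 6
Stage 2: S1 = 6; r = -44; T(2) = 3*(-45) + 3*(-44) = -267; iterating: T(2)=-267, T(3)=-936, T(4)=-3609, T(5)=-13635, T(6)=-51732, T(7)=-196101, T(8)=-743499, T(9)=-2818800, T(10)=-10686897; answer -10686897
Stage 3: S2 = -10686897; w = 5; total draws C(12,5) = 792; favorable C(7,5) = 21; P = 7/264; answer 7/264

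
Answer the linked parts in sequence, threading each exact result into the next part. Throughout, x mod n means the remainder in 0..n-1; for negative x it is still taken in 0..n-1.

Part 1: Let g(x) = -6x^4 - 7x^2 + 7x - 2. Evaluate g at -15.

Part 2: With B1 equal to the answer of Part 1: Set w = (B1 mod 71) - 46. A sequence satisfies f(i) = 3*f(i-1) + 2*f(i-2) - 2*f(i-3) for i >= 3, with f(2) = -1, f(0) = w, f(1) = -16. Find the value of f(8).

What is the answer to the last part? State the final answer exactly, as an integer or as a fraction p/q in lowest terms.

Part 1: -6*(-15)^4 - 7*(-15)^2 + 7*(-15)^1 - 2 = (-303750) + (-1575) + (-105) + (-2) = -305432; answer -305432
Part 2: B1 = -305432; w = -36; f(3) = 3*(-1) + 2*(-16) - 2*(-36) = 37; iterating: f(3)=37, f(4)=141, f(5)=499, f(6)=1705, f(7)=5831, f(8)=19905; answer 19905

19905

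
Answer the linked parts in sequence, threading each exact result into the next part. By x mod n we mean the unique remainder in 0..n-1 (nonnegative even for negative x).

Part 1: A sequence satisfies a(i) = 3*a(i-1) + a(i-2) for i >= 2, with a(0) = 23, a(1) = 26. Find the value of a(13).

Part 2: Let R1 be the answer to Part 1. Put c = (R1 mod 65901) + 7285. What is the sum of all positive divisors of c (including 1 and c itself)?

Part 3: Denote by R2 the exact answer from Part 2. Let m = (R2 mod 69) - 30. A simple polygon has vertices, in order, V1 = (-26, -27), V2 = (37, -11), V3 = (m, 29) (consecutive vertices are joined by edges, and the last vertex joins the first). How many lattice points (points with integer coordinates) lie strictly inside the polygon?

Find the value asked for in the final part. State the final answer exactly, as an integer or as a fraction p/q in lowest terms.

Part 1: a(2) = 3*(26) + 1*(23) = 101; iterating: a(2)=101, a(3)=329, a(4)=1088, a(5)=3593, a(6)=11867, a(7)=39194, a(8)=129449, a(9)=427541, a(10)=1412072, a(11)=4663757, a(12)=15403343, a(13)=50873786; answer 50873786
Part 2: R1 = 50873786; c = 71400; 71400 = 2^3 * 3 * 5^2 * 7 * 17; sigma = (1 + 2 + 4 + 8) * (1 + 3) * (1 + 5 + 25) * (1 + 7) * (1 + 17) = 15 * 4 * 31 * 8 * 18 = 267840; answer 267840
Part 3: R2 = 267840; m = 21; cross terms: (-26*-11 - 37*-27)=1285, (37*29 - 21*-11)=1304, (21*-27 - -26*29)=187; twice the area = |2776| = 2776; area = 1388; boundary points = 1 + 8 + 1 = 10; strictly interior points = area - boundary/2 + 1 = 1384; answer 1384

1384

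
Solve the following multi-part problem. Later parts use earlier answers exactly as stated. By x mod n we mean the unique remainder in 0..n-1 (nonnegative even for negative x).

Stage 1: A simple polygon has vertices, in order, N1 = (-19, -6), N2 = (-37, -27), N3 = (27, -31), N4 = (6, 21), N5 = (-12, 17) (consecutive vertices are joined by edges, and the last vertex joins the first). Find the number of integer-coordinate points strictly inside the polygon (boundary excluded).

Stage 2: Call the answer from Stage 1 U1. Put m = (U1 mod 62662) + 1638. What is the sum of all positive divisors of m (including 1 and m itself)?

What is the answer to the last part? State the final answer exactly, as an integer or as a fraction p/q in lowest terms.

Stage 1: cross terms: (-19*-27 - -37*-6)=291, (-37*-31 - 27*-27)=1876, (27*21 - 6*-31)=753, (6*17 - -12*21)=354, (-12*-6 - -19*17)=395; twice the area = |3669| = 3669; area = 3669/2; boundary points = 3 + 4 + 1 + 2 + 1 = 11; strictly interior points = area - boundary/2 + 1 = 1830; answer 1830
Stage 2: U1 = 1830; m = 3468; 3468 = 2^2 * 3 * 17^2; sigma = (1 + 2 + 4) * (1 + 3) * (1 + 17 + 289) = 7 * 4 * 307 = 8596; answer 8596

8596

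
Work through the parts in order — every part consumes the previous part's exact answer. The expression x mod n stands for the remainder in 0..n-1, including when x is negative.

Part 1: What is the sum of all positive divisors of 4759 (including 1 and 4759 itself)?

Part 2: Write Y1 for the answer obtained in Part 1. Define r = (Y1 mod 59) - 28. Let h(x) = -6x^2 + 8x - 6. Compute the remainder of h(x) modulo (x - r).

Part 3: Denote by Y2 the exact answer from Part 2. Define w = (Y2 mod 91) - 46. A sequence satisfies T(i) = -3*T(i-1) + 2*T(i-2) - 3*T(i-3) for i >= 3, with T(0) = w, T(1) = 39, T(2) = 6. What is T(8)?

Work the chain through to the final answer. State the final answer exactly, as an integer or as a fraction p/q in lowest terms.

-52773

Part 1: 4759 is prime, so its only divisors are 1 and 4759; sigma = 1 + 4759 = 4760; answer 4760
Part 2: Y1 = 4760; r = 12; remainder = value at the root: -6*(12)^2 + 8*(12)^1 - 6 = (-864) + (96) + (-6) = -774; answer -774
Part 3: Y2 = -774; w = -1; T(3) = -3*(6) + 2*(39) - 3*(-1) = 63; iterating: T(3)=63, T(4)=-294, T(5)=990, T(6)=-3747, T(7)=14103, T(8)=-52773; answer -52773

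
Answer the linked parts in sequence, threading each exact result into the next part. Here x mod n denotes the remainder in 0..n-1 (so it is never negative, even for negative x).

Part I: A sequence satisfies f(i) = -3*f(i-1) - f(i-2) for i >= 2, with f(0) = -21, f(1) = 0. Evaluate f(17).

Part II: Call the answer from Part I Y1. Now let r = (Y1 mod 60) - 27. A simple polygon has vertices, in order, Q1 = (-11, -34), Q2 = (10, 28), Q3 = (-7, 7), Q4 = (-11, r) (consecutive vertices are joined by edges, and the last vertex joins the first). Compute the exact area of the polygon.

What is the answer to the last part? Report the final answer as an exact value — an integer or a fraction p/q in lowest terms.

845/2

Part I: f(2) = -3*(0) - 1*(-21) = 21; iterating: f(2)=21, f(3)=-63, f(4)=168, f(5)=-441, f(6)=1155, f(7)=-3024, f(8)=7917, f(9)=-20727, f(10)=54264, f(11)=-142065, f(12)=371931, f(13)=-973728, f(14)=2549253, f(15)=-6674031, f(16)=17472840, f(17)=-45744489; answer -45744489
Part II: Y1 = -45744489; r = 24; cross terms: (-11*28 - 10*-34)=32, (10*7 - -7*28)=266, (-7*24 - -11*7)=-91, (-11*-34 - -11*24)=638; twice the area = |845| = 845; area = 845/2; answer 845/2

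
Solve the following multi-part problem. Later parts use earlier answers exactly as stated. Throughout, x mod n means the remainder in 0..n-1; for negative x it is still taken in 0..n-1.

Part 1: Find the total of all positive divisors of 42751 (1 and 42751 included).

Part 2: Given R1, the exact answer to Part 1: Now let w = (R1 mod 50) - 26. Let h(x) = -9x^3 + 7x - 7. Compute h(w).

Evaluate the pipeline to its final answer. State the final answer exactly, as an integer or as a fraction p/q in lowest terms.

124241

Part 1: 42751 is prime, so its only divisors are 1 and 42751; sigma = 1 + 42751 = 42752; answer 42752
Part 2: R1 = 42752; w = -24; -9*(-24)^3 + 7*(-24)^1 - 7 = (124416) + (-168) + (-7) = 124241; answer 124241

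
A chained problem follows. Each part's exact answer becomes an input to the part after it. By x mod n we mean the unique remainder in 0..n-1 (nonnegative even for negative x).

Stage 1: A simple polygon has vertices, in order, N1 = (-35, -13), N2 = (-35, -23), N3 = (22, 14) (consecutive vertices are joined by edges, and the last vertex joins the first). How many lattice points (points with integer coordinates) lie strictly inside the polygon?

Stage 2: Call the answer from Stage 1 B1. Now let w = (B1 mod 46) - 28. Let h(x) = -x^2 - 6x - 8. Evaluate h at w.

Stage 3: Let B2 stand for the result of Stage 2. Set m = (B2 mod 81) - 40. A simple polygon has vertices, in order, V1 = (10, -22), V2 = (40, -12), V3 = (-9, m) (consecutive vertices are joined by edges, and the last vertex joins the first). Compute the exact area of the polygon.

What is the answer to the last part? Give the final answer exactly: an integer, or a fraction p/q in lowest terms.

Stage 1: cross terms: (-35*-23 - -35*-13)=350, (-35*14 - 22*-23)=16, (22*-13 - -35*14)=204; twice the area = |570| = 570; area = 285; boundary points = 10 + 1 + 3 = 14; strictly interior points = area - boundary/2 + 1 = 279; answer 279
Stage 2: B1 = 279; w = -25; -1*(-25)^2 - 6*(-25)^1 - 8 = (-625) + (150) + (-8) = -483; answer -483
Stage 3: B2 = -483; m = -37; cross terms: (10*-12 - 40*-22)=760, (40*-37 - -9*-12)=-1588, (-9*-22 - 10*-37)=568; twice the area = |-260| = 260; area = 130; answer 130

130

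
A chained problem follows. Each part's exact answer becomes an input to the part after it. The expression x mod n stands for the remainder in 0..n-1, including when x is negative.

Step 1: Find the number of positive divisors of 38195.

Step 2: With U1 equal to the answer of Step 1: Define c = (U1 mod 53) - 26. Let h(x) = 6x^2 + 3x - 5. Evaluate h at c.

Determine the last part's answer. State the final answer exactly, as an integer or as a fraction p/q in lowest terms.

2833

Step 1: 38195 = 5 * 7639; number of divisors = (1+1) * (1+1) = 4; answer 4
Step 2: U1 = 4; c = -22; 6*(-22)^2 + 3*(-22)^1 - 5 = (2904) + (-66) + (-5) = 2833; answer 2833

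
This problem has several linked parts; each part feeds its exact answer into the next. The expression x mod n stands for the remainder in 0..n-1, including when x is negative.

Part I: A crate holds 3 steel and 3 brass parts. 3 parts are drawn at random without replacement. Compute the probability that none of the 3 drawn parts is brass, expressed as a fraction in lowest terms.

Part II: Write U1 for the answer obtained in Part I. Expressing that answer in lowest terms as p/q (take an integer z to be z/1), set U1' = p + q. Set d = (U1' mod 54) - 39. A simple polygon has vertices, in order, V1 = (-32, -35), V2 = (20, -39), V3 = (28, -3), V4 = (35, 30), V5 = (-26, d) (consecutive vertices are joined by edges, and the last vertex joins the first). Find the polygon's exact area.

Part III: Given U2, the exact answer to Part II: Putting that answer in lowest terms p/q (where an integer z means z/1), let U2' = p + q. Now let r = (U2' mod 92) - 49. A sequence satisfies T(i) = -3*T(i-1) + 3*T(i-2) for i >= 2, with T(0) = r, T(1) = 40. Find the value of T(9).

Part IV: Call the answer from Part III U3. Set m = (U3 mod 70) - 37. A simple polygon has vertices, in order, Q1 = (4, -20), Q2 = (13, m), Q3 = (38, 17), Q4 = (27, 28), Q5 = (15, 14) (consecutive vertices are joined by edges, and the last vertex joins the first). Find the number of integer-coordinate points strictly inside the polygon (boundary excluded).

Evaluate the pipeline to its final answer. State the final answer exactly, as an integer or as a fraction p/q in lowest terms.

Part I: total draws C(6,3) = 20; favorable C(3,3) = 1; P = 1/20; answer 1/20
Part II: U1 = 1/20; threaded value p + q = 21; d = -18; cross terms: (-32*-39 - 20*-35)=1948, (20*-3 - 28*-39)=1032, (28*30 - 35*-3)=945, (35*-18 - -26*30)=150, (-26*-35 - -32*-18)=334; twice the area = |4409| = 4409; area = 4409/2; answer 4409/2
Part III: U2 = 4409/2; threaded value p + q = 4411; r = 38; T(2) = -3*(40) + 3*(38) = -6; iterating: T(2)=-6, T(3)=138, T(4)=-432, T(5)=1710, T(6)=-6426, T(7)=24408, T(8)=-92502, T(9)=350730; answer 350730
Part IV: U3 = 350730; m = -7; cross terms: (4*-7 - 13*-20)=232, (13*17 - 38*-7)=487, (38*28 - 27*17)=605, (27*14 - 15*28)=-42, (15*-20 - 4*14)=-356; twice the area = |926| = 926; area = 463; boundary points = 1 + 1 + 11 + 2 + 1 = 16; strictly interior points = area - boundary/2 + 1 = 456; answer 456

456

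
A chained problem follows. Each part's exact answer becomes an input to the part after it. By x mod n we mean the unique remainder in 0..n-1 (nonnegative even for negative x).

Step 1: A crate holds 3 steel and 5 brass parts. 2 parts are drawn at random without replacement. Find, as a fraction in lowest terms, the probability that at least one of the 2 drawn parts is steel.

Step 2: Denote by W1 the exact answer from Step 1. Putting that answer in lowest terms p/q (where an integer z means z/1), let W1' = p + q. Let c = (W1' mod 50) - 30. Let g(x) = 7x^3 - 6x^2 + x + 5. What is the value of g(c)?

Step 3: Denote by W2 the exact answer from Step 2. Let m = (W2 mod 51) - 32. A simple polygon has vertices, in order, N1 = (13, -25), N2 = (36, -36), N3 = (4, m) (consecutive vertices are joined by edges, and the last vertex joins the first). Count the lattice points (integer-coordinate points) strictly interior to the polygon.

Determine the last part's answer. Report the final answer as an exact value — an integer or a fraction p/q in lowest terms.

Step 1: total draws C(8,2) = 28; complement C(5,2) = 10; favorable 28 - 10 = 18; P = 9/14; answer 9/14
Step 2: W1 = 9/14; threaded value p + q = 23; c = -7; 7*(-7)^3 - 6*(-7)^2 + 1*(-7)^1 + 5 = (-2401) + (-294) + (-7) + (5) = -2697; answer -2697
Step 3: W2 = -2697; m = -26; cross terms: (13*-36 - 36*-25)=432, (36*-26 - 4*-36)=-792, (4*-25 - 13*-26)=238; twice the area = |-122| = 122; area = 61; boundary points = 1 + 2 + 1 = 4; strictly interior points = area - boundary/2 + 1 = 60; answer 60

60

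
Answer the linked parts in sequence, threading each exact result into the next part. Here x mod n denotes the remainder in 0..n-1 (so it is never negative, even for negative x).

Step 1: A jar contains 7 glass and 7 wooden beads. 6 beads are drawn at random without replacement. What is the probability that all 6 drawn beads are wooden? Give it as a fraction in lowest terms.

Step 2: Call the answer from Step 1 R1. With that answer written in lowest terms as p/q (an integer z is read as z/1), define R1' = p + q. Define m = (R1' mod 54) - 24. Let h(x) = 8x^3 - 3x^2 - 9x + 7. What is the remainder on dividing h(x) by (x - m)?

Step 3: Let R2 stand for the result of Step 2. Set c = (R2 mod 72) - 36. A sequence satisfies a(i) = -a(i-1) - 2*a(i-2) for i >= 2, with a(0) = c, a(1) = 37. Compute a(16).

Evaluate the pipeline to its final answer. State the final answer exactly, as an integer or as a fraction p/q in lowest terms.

Step 1: total draws C(14,6) = 3003; favorable C(7,6) = 7; P = 1/429; answer 1/429
Step 2: R1 = 1/429; threaded value p + q = 430; m = 28; remainder = value at the root: 8*(28)^3 - 3*(28)^2 - 9*(28)^1 + 7 = (175616) + (-2352) + (-252) + (7) = 173019; answer 173019
Step 3: R2 = 173019; c = -33; a(2) = -1*(37) - 2*(-33) = 29; iterating: a(2)=29, a(3)=-103, a(4)=45, a(5)=161, a(6)=-251, a(7)=-71, a(8)=573, a(9)=-431, a(10)=-715, a(11)=1577, a(12)=-147, a(13)=-3007, a(14)=3301, a(15)=2713, a(16)=-9315; answer -9315

-9315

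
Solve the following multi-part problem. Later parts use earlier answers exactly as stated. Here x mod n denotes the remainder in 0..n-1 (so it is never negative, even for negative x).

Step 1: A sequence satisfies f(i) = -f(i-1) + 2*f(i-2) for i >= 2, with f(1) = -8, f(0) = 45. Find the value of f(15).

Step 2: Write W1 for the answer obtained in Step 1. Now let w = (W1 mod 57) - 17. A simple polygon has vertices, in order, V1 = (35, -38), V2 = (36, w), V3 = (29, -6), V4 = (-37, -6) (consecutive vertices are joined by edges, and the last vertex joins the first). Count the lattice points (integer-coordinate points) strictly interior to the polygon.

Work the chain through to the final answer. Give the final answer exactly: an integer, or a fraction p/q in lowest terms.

Step 1: f(2) = -1*(-8) + 2*(45) = 98; iterating: f(2)=98, f(3)=-114, f(4)=310, f(5)=-538, f(6)=1158, f(7)=-2234, f(8)=4550, f(9)=-9018, f(10)=18118, f(11)=-36154, f(12)=72390, f(13)=-144698, f(14)=289478, f(15)=-578874; answer -578874
Step 2: W1 = -578874; w = 1; cross terms: (35*1 - 36*-38)=1403, (36*-6 - 29*1)=-245, (29*-6 - -37*-6)=-396, (-37*-38 - 35*-6)=1616; twice the area = |2378| = 2378; area = 1189; boundary points = 1 + 7 + 66 + 8 = 82; strictly interior points = area - boundary/2 + 1 = 1149; answer 1149

1149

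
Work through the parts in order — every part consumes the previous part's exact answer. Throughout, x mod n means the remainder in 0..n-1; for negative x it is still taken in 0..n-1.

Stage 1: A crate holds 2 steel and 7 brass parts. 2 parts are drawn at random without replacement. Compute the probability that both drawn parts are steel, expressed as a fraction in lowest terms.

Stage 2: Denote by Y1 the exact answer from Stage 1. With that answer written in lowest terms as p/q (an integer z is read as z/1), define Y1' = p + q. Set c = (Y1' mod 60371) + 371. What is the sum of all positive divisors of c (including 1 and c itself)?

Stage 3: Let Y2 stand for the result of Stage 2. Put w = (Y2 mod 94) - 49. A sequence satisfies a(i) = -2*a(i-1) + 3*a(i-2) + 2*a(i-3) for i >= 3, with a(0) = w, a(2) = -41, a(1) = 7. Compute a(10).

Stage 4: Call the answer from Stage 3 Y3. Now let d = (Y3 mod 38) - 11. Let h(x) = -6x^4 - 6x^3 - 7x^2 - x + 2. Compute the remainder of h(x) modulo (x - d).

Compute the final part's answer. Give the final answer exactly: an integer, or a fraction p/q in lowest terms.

-28102

Stage 1: total draws C(9,2) = 36; favorable C(2,2) = 1; P = 1/36; answer 1/36
Stage 2: Y1 = 1/36; threaded value p + q = 37; c = 408; 408 = 2^3 * 3 * 17; sigma = (1 + 2 + 4 + 8) * (1 + 3) * (1 + 17) = 15 * 4 * 18 = 1080; answer 1080
Stage 3: Y2 = 1080; w = -3; a(3) = -2*(-41) + 3*(7) + 2*(-3) = 97; iterating: a(3)=97, a(4)=-303, a(5)=815, a(6)=-2345, a(7)=6529, a(8)=-18463, a(9)=51823, a(10)=-145977; answer -145977
Stage 4: Y3 = -145977; d = 8; remainder = value at the root: -6*(8)^4 - 6*(8)^3 - 7*(8)^2 - 1*(8)^1 + 2 = (-24576) + (-3072) + (-448) + (-8) + (2) = -28102; answer -28102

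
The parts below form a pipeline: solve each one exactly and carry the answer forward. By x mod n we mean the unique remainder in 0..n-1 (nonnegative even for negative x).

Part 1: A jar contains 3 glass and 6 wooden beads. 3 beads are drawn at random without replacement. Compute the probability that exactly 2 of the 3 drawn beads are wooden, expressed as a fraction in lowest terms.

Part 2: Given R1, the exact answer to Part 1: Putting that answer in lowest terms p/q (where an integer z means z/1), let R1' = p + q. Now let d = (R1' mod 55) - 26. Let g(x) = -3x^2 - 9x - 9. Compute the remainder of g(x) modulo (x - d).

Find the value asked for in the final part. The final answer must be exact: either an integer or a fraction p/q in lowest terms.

Part 1: total draws C(9,3) = 84; favorable C(6,2)*C(3,1) = 45; P = 15/28; answer 15/28
Part 2: R1 = 15/28; threaded value p + q = 43; d = 17; remainder = value at the root: -3*(17)^2 - 9*(17)^1 - 9 = (-867) + (-153) + (-9) = -1029; answer -1029

-1029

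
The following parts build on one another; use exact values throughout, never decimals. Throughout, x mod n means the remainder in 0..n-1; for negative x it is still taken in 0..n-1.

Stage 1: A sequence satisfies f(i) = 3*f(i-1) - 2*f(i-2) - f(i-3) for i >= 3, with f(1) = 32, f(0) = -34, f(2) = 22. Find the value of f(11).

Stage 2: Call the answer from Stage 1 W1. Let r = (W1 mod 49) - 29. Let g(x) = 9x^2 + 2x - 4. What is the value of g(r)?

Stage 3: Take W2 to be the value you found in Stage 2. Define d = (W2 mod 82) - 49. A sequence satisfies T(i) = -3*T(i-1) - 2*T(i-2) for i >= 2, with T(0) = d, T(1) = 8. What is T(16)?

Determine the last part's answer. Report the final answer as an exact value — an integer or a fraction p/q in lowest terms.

Stage 1: f(3) = 3*(22) - 2*(32) - 1*(-34) = 36; iterating: f(3)=36, f(4)=32, f(5)=2, f(6)=-94, f(7)=-318, f(8)=-768, f(9)=-1574, f(10)=-2868, f(11)=-4688; answer -4688
Stage 2: W1 = -4688; r = -13; 9*(-13)^2 + 2*(-13)^1 - 4 = (1521) + (-26) + (-4) = 1491; answer 1491
Stage 3: W2 = 1491; d = -34; T(2) = -3*(8) - 2*(-34) = 44; iterating: T(2)=44, T(3)=-148, T(4)=356, T(5)=-772, T(6)=1604, T(7)=-3268, T(8)=6596, T(9)=-13252, T(10)=26564, T(11)=-53188, T(12)=106436, T(13)=-212932, T(14)=425924, T(15)=-851908, T(16)=1703876; answer 1703876

1703876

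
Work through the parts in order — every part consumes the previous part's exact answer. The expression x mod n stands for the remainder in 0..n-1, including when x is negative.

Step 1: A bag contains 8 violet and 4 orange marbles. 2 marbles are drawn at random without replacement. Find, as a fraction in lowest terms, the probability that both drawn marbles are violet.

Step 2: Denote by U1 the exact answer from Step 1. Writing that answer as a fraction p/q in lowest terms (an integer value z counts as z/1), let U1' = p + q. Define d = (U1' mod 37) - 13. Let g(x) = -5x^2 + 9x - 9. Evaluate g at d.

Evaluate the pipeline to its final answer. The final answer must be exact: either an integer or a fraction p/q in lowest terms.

-81

Step 1: total draws C(12,2) = 66; favorable C(8,2) = 28; P = 14/33; answer 14/33
Step 2: U1 = 14/33; threaded value p + q = 47; d = -3; -5*(-3)^2 + 9*(-3)^1 - 9 = (-45) + (-27) + (-9) = -81; answer -81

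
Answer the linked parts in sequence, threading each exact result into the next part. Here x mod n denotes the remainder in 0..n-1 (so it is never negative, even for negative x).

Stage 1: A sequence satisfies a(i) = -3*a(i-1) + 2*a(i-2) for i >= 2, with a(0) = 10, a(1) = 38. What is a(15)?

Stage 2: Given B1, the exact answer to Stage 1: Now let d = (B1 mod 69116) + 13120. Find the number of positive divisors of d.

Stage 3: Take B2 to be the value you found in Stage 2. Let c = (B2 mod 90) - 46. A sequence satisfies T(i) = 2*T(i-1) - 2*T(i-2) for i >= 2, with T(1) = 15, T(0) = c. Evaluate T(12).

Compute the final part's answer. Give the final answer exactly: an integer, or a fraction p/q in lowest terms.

Stage 1: a(2) = -3*(38) + 2*(10) = -94; iterating: a(2)=-94, a(3)=358, a(4)=-1262, a(5)=4502, a(6)=-16030, a(7)=57094, a(8)=-203342, a(9)=724214, a(10)=-2579326, a(11)=9186406, a(12)=-32717870, a(13)=116526422, a(14)=-415015006, a(15)=1478097862; answer 1478097862
Stage 2: B1 = 1478097862; d = 65322; 65322 = 2 * 3^2 * 19 * 191; number of divisors = (1+1) * (2+1) * (1+1) * (1+1) = 24; answer 24
Stage 3: B2 = 24; c = -22; T(2) = 2*(15) - 2*(-22) = 74; iterating: T(2)=74, T(3)=118, T(4)=88, T(5)=-60, T(6)=-296, T(7)=-472, T(8)=-352, T(9)=240, T(10)=1184, T(11)=1888, T(12)=1408; answer 1408

1408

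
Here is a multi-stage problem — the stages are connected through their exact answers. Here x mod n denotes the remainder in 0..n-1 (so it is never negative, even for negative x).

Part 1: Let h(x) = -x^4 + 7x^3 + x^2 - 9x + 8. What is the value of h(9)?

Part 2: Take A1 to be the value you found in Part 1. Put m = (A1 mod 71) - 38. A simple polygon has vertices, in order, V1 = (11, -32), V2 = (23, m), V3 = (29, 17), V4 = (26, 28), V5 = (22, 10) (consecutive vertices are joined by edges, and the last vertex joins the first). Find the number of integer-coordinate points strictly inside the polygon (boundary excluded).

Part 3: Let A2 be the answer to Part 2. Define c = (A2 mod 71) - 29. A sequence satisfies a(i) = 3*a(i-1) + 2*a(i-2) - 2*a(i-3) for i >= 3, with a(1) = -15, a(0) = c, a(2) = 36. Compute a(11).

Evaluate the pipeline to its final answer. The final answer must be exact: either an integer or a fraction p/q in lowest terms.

580900

Part 1: -1*(9)^4 + 7*(9)^3 + 1*(9)^2 - 9*(9)^1 + 8 = (-6561) + (5103) + (81) + (-81) + (8) = -1450; answer -1450
Part 2: A1 = -1450; m = 3; cross terms: (11*3 - 23*-32)=769, (23*17 - 29*3)=304, (29*28 - 26*17)=370, (26*10 - 22*28)=-356, (22*-32 - 11*10)=-814; twice the area = |273| = 273; area = 273/2; boundary points = 1 + 2 + 1 + 2 + 1 = 7; strictly interior points = area - boundary/2 + 1 = 134; answer 134
Part 3: A2 = 134; c = 34; a(3) = 3*(36) + 2*(-15) - 2*(34) = 10; iterating: a(3)=10, a(4)=132, a(5)=344, a(6)=1276, a(7)=4252, a(8)=14620, a(9)=49812, a(10)=170172, a(11)=580900; answer 580900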